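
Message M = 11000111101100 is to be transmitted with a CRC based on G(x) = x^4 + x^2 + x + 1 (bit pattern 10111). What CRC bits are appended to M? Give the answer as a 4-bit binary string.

0011

Append 4 zeros: 110001111011000000. Divide by 10111 (XOR where the leading bit is 1):
  pos 0: 11000 XOR 10111 = 01111
  pos 1: 11111 XOR 10111 = 01000
  pos 2: 10001 XOR 10111 = 00110
  pos 4: 11011 XOR 10111 = 01100
  pos 5: 11000 XOR 10111 = 01111
  pos 6: 11111 XOR 10111 = 01000
  pos 7: 10001 XOR 10111 = 00110
  pos 9: 11000 XOR 10111 = 01111
  pos 10: 11110 XOR 10111 = 01001
  pos 11: 10010 XOR 10111 = 00101
  pos 13: 10100 XOR 10111 = 00011
Remainder (last 4 bits) = 0011. This is the CRC / FCS.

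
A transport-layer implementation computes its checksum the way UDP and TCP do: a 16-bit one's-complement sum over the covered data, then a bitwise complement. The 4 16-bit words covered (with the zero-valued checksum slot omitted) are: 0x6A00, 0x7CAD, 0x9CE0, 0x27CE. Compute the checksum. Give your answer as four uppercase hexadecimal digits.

54A3

One's-complement addition (fold any carry out of bit 15 back into bit 0):
  0x6A00 + 0x7CAD = 0x0E6AD
  0xE6AD + 0x9CE0 = 0x1838D → wrap carry → 0x838E
  0x838E + 0x27CE = 0x0AB5C
One's-complement sum = 0xAB5C.
Checksum = ~0xAB5C & 0xFFFF = 0x54A3.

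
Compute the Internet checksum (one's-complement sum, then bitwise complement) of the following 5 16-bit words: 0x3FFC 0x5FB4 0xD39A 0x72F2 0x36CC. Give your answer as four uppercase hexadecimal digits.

One's-complement addition (fold any carry out of bit 15 back into bit 0):
  0x3FFC + 0x5FB4 = 0x09FB0
  0x9FB0 + 0xD39A = 0x1734A → wrap carry → 0x734B
  0x734B + 0x72F2 = 0x0E63D
  0xE63D + 0x36CC = 0x11D09 → wrap carry → 0x1D0A
One's-complement sum = 0x1D0A.
Checksum = ~0x1D0A & 0xFFFF = 0xE2F5.

E2F5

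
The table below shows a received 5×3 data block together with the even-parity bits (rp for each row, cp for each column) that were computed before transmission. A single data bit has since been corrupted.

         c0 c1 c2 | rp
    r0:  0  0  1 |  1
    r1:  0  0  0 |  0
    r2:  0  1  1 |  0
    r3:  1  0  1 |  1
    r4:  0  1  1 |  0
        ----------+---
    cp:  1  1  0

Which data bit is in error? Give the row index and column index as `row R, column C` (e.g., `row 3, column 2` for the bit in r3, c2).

row 3, column 1

Recompute each row's even parity and compare to rp:
  r0: data parity 1, sent rp 1 → ok
  r1: data parity 0, sent rp 0 → ok
  r2: data parity 0, sent rp 0 → ok
  r3: data parity 0, sent rp 1 → mismatch
  r4: data parity 0, sent rp 0 → ok
Recompute each column's even parity and compare to cp:
  c0: data parity 1, sent cp 1 → ok
  c1: data parity 0, sent cp 1 → mismatch
  c2: data parity 0, sent cp 0 → ok
Exactly one row (r3) and one column (c1) fail → the flipped bit is at their intersection.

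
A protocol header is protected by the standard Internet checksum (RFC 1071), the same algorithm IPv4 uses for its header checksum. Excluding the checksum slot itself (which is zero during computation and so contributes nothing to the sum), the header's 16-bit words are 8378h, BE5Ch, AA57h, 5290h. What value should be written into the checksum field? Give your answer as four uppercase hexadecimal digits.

C142

One's-complement addition (fold any carry out of bit 15 back into bit 0):
  0x8378 + 0xBE5C = 0x141D4 → wrap carry → 0x41D5
  0x41D5 + 0xAA57 = 0x0EC2C
  0xEC2C + 0x5290 = 0x13EBC → wrap carry → 0x3EBD
One's-complement sum = 0x3EBD.
Checksum = ~0x3EBD & 0xFFFF = 0xC142.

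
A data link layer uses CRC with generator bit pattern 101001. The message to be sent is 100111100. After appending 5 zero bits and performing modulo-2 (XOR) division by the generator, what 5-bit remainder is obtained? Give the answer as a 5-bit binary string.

01100

Append 5 zeros: 10011110000000. Divide by 101001 (XOR where the leading bit is 1):
  pos 0: 100111 XOR 101001 = 001110
  pos 2: 111010 XOR 101001 = 010011
  pos 3: 100110 XOR 101001 = 001111
  pos 5: 111100 XOR 101001 = 010101
  pos 6: 101010 XOR 101001 = 000011
Remainder (last 5 bits) = 01100. This is the CRC / FCS.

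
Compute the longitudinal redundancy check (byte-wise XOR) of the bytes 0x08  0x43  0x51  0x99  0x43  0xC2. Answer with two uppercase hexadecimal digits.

XOR the bytes together:
  start with 0x08
  0x08 ⊕ 0x43 = 0x4B
  0x4B ⊕ 0x51 = 0x1A
  0x1A ⊕ 0x99 = 0x83
  0x83 ⊕ 0x43 = 0xC0
  0xC0 ⊕ 0xC2 = 0x02

02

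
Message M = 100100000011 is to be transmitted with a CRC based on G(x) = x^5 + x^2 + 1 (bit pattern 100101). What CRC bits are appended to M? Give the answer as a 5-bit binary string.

Append 5 zeros: 10010000001100000. Divide by 100101 (XOR where the leading bit is 1):
  pos 0: 100100 XOR 100101 = 000001
  pos 5: 100001 XOR 100101 = 000100
  pos 8: 100100 XOR 100101 = 000001
Remainder (last 5 bits) = 01000. This is the CRC / FCS.

01000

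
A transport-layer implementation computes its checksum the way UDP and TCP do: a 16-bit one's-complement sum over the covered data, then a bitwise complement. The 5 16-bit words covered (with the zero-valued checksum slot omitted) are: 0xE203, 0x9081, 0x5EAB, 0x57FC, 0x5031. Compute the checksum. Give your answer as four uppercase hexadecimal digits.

One's-complement addition (fold any carry out of bit 15 back into bit 0):
  0xE203 + 0x9081 = 0x17284 → wrap carry → 0x7285
  0x7285 + 0x5EAB = 0x0D130
  0xD130 + 0x57FC = 0x1292C → wrap carry → 0x292D
  0x292D + 0x5031 = 0x0795E
One's-complement sum = 0x795E.
Checksum = ~0x795E & 0xFFFF = 0x86A1.

86A1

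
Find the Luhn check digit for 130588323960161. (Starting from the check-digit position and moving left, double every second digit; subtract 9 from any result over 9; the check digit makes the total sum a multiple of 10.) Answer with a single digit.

9

Partial digits right→left: 1 6 1 0 6 9 3 2 3 8 8 5 0 3 1
Double every second digit counting from the check-digit position (so the 1st, 3rd, 5th, ... of the partial from the right).
  doubled (with −9 where >9): 2 2 3 6 6 7 0 2 → sum 28
  kept as-is: 6 0 9 2 8 5 3 → sum 33
Total = 28 + 33 = 61.
Check digit = (10 − (61 mod 10)) mod 10 = 9.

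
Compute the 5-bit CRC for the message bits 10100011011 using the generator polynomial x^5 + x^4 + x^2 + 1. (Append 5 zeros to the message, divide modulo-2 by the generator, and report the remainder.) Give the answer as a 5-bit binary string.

Append 5 zeros: 1010001101100000. Divide by 110101 (XOR where the leading bit is 1):
  pos 0: 101000 XOR 110101 = 011101
  pos 1: 111011 XOR 110101 = 001110
  pos 3: 111010 XOR 110101 = 001111
  pos 5: 111111 XOR 110101 = 001010
  pos 7: 101000 XOR 110101 = 011101
  pos 8: 111010 XOR 110101 = 001111
  pos 10: 111100 XOR 110101 = 001001
Remainder (last 5 bits) = 01001. This is the CRC / FCS.

01001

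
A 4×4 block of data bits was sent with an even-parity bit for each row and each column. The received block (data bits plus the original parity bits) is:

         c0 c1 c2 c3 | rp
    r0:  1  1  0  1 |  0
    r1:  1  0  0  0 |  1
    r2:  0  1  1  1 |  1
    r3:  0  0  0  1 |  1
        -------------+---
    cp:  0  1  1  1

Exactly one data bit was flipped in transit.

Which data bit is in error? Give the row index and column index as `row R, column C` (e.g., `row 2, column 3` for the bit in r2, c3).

Recompute each row's even parity and compare to rp:
  r0: data parity 1, sent rp 0 → mismatch
  r1: data parity 1, sent rp 1 → ok
  r2: data parity 1, sent rp 1 → ok
  r3: data parity 1, sent rp 1 → ok
Recompute each column's even parity and compare to cp:
  c0: data parity 0, sent cp 0 → ok
  c1: data parity 0, sent cp 1 → mismatch
  c2: data parity 1, sent cp 1 → ok
  c3: data parity 1, sent cp 1 → ok
Exactly one row (r0) and one column (c1) fail → the flipped bit is at their intersection.

row 0, column 1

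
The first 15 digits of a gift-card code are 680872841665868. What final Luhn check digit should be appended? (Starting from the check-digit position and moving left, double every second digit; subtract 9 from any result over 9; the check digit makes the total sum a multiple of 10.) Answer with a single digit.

7

Partial digits right→left: 8 6 8 5 6 6 1 4 8 2 7 8 0 8 6
Double every second digit counting from the check-digit position (so the 1st, 3rd, 5th, ... of the partial from the right).
  doubled (with −9 where >9): 7 7 3 2 7 5 0 3 → sum 34
  kept as-is: 6 5 6 4 2 8 8 → sum 39
Total = 34 + 39 = 73.
Check digit = (10 − (73 mod 10)) mod 10 = 7.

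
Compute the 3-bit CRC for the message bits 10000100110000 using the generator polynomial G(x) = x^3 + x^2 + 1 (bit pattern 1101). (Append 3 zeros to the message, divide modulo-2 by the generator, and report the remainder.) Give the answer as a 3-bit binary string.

Append 3 zeros: 10000100110000000. Divide by 1101 (XOR where the leading bit is 1):
  pos 0: 1000 XOR 1101 = 0101
  pos 1: 1010 XOR 1101 = 0111
  pos 2: 1111 XOR 1101 = 0010
  pos 4: 1000 XOR 1101 = 0101
  pos 5: 1011 XOR 1101 = 0110
  pos 6: 1101 XOR 1101 = 0000
Remainder (last 3 bits) = 000. This is the CRC / FCS.

000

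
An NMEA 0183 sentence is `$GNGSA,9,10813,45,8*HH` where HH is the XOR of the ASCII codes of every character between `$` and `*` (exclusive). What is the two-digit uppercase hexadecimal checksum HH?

67

XOR the ASCII codes of the payload characters:
  'G' = 0x47 → acc = 0x47
  'N' = 0x4E → acc = 0x09
  'G' = 0x47 → acc = 0x4E
  'S' = 0x53 → acc = 0x1D
  'A' = 0x41 → acc = 0x5C
  ',' = 0x2C → acc = 0x70
  '9' = 0x39 → acc = 0x49
  ',' = 0x2C → acc = 0x65
  '1' = 0x31 → acc = 0x54
  '0' = 0x30 → acc = 0x64
  '8' = 0x38 → acc = 0x5C
  '1' = 0x31 → acc = 0x6D
  '3' = 0x33 → acc = 0x5E
  ',' = 0x2C → acc = 0x72
  '4' = 0x34 → acc = 0x46
  '5' = 0x35 → acc = 0x73
  ',' = 0x2C → acc = 0x5F
  '8' = 0x38 → acc = 0x67
Checksum = 0x67.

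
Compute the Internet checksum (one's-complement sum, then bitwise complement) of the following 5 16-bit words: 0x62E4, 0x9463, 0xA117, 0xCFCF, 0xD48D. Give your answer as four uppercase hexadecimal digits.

C342

One's-complement addition (fold any carry out of bit 15 back into bit 0):
  0x62E4 + 0x9463 = 0x0F747
  0xF747 + 0xA117 = 0x1985E → wrap carry → 0x985F
  0x985F + 0xCFCF = 0x1682E → wrap carry → 0x682F
  0x682F + 0xD48D = 0x13CBC → wrap carry → 0x3CBD
One's-complement sum = 0x3CBD.
Checksum = ~0x3CBD & 0xFFFF = 0xC342.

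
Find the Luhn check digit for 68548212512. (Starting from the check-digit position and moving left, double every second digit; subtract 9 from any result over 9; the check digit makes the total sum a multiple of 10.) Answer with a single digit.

Partial digits right→left: 2 1 5 2 1 2 8 4 5 8 6
Double every second digit counting from the check-digit position (so the 1st, 3rd, 5th, ... of the partial from the right).
  doubled (with −9 where >9): 4 1 2 7 1 3 → sum 18
  kept as-is: 1 2 2 4 8 → sum 17
Total = 18 + 17 = 35.
Check digit = (10 − (35 mod 10)) mod 10 = 5.

5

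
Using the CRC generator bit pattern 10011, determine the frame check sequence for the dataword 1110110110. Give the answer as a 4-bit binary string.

Append 4 zeros: 11101101100000. Divide by 10011 (XOR where the leading bit is 1):
  pos 0: 11101 XOR 10011 = 01110
  pos 1: 11101 XOR 10011 = 01110
  pos 2: 11100 XOR 10011 = 01111
  pos 3: 11111 XOR 10011 = 01100
  pos 4: 11001 XOR 10011 = 01010
  pos 5: 10100 XOR 10011 = 00111
  pos 7: 11100 XOR 10011 = 01111
  pos 8: 11110 XOR 10011 = 01101
  pos 9: 11010 XOR 10011 = 01001
Remainder (last 4 bits) = 1001. This is the CRC / FCS.

1001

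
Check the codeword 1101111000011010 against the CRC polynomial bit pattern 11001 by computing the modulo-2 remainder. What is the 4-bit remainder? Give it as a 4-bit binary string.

1111

Modulo-2 division of 1101111000011010 by 11001:
  pos 0: 11011 XOR 11001 = 00010
  pos 3: 10110 XOR 11001 = 01111
  pos 4: 11110 XOR 11001 = 00111
  pos 6: 11100 XOR 11001 = 00101
  pos 8: 10111 XOR 11001 = 01110
  pos 9: 11100 XOR 11001 = 00101
  pos 11: 10110 XOR 11001 = 01111
Remainder = 1111 (nonzero — an error is detected).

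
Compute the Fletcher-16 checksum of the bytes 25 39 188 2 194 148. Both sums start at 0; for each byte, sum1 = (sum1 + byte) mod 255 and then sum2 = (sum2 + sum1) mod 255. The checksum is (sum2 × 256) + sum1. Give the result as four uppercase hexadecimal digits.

6D56

Running sums (mod 255):
  after byte 0 (25): sum1=25, sum2=25
  after byte 1 (39): sum1=64, sum2=89
  after byte 2 (188): sum1=252, sum2=86
  after byte 3 (2): sum1=254, sum2=85
  after byte 4 (194): sum1=193, sum2=23
  after byte 5 (148): sum1=86, sum2=109
Checksum = sum2·256 + sum1 = 109·256 + 86 = 27990 = 0x6D56.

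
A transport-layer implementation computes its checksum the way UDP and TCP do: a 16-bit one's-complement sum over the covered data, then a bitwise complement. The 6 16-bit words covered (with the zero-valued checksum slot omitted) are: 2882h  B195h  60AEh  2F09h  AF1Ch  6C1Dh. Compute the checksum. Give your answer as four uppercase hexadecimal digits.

One's-complement addition (fold any carry out of bit 15 back into bit 0):
  0x2882 + 0xB195 = 0x0DA17
  0xDA17 + 0x60AE = 0x13AC5 → wrap carry → 0x3AC6
  0x3AC6 + 0x2F09 = 0x069CF
  0x69CF + 0xAF1C = 0x118EB → wrap carry → 0x18EC
  0x18EC + 0x6C1D = 0x08509
One's-complement sum = 0x8509.
Checksum = ~0x8509 & 0xFFFF = 0x7AF6.

7AF6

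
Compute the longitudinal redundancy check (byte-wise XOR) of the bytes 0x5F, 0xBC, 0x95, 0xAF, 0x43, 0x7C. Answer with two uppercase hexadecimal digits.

XOR the bytes together:
  start with 0x5F
  0x5F ⊕ 0xBC = 0xE3
  0xE3 ⊕ 0x95 = 0x76
  0x76 ⊕ 0xAF = 0xD9
  0xD9 ⊕ 0x43 = 0x9A
  0x9A ⊕ 0x7C = 0xE6

E6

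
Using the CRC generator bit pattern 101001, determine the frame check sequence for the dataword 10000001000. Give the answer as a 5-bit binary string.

11100

Append 5 zeros: 1000000100000000. Divide by 101001 (XOR where the leading bit is 1):
  pos 0: 100000 XOR 101001 = 001001
  pos 2: 100101 XOR 101001 = 001100
  pos 4: 110000 XOR 101001 = 011001
  pos 5: 110010 XOR 101001 = 011011
  pos 6: 110110 XOR 101001 = 011111
  pos 7: 111110 XOR 101001 = 010111
  pos 8: 101110 XOR 101001 = 000111
Remainder (last 5 bits) = 11100. This is the CRC / FCS.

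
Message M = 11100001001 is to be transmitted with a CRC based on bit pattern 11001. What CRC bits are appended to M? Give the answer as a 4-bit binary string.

0111

Append 4 zeros: 111000010010000. Divide by 11001 (XOR where the leading bit is 1):
  pos 0: 11100 XOR 11001 = 00101
  pos 2: 10100 XOR 11001 = 01101
  pos 3: 11011 XOR 11001 = 00010
  pos 6: 10001 XOR 11001 = 01000
  pos 7: 10000 XOR 11001 = 01001
  pos 8: 10010 XOR 11001 = 01011
  pos 9: 10110 XOR 11001 = 01111
  pos 10: 11110 XOR 11001 = 00111
Remainder (last 4 bits) = 0111. This is the CRC / FCS.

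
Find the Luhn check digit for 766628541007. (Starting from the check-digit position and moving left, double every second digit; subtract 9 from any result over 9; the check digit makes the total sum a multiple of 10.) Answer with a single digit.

3

Partial digits right→left: 7 0 0 1 4 5 8 2 6 6 6 7
Double every second digit counting from the check-digit position (so the 1st, 3rd, 5th, ... of the partial from the right).
  doubled (with −9 where >9): 5 0 8 7 3 3 → sum 26
  kept as-is: 0 1 5 2 6 7 → sum 21
Total = 26 + 21 = 47.
Check digit = (10 − (47 mod 10)) mod 10 = 3.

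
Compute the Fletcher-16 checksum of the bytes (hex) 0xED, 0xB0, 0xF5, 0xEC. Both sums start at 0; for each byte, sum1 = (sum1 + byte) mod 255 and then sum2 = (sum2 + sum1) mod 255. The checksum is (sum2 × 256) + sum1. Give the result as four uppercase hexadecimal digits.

A281

Running sums (mod 255):
  after byte 0 (0xED): sum1=237, sum2=237
  after byte 1 (0xB0): sum1=158, sum2=140
  after byte 2 (0xF5): sum1=148, sum2=33
  after byte 3 (0xEC): sum1=129, sum2=162
Checksum = sum2·256 + sum1 = 162·256 + 129 = 41601 = 0xA281.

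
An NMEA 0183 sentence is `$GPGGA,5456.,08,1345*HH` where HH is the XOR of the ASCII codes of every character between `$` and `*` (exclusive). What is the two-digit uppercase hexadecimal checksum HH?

XOR the ASCII codes of the payload characters:
  'G' = 0x47 → acc = 0x47
  'P' = 0x50 → acc = 0x17
  'G' = 0x47 → acc = 0x50
  'G' = 0x47 → acc = 0x17
  'A' = 0x41 → acc = 0x56
  ',' = 0x2C → acc = 0x7A
  '5' = 0x35 → acc = 0x4F
  '4' = 0x34 → acc = 0x7B
  '5' = 0x35 → acc = 0x4E
  '6' = 0x36 → acc = 0x78
  '.' = 0x2E → acc = 0x56
  ',' = 0x2C → acc = 0x7A
  '0' = 0x30 → acc = 0x4A
  '8' = 0x38 → acc = 0x72
  ',' = 0x2C → acc = 0x5E
  '1' = 0x31 → acc = 0x6F
  '3' = 0x33 → acc = 0x5C
  '4' = 0x34 → acc = 0x68
  '5' = 0x35 → acc = 0x5D
Checksum = 0x5D.

5D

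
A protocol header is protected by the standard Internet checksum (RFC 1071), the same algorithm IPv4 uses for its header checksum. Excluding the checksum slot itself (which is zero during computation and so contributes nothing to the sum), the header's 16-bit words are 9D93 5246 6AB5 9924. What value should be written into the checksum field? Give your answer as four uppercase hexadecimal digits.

One's-complement addition (fold any carry out of bit 15 back into bit 0):
  0x9D93 + 0x5246 = 0x0EFD9
  0xEFD9 + 0x6AB5 = 0x15A8E → wrap carry → 0x5A8F
  0x5A8F + 0x9924 = 0x0F3B3
One's-complement sum = 0xF3B3.
Checksum = ~0xF3B3 & 0xFFFF = 0x0C4C.

0C4C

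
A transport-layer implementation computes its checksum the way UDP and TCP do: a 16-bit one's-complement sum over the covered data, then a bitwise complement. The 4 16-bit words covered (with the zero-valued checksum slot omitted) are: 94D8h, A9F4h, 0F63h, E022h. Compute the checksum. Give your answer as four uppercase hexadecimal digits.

D1AC

One's-complement addition (fold any carry out of bit 15 back into bit 0):
  0x94D8 + 0xA9F4 = 0x13ECC → wrap carry → 0x3ECD
  0x3ECD + 0x0F63 = 0x04E30
  0x4E30 + 0xE022 = 0x12E52 → wrap carry → 0x2E53
One's-complement sum = 0x2E53.
Checksum = ~0x2E53 & 0xFFFF = 0xD1AC.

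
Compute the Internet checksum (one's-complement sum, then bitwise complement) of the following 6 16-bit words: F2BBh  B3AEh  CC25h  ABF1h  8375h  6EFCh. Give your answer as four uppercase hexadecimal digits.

EF0B

One's-complement addition (fold any carry out of bit 15 back into bit 0):
  0xF2BB + 0xB3AE = 0x1A669 → wrap carry → 0xA66A
  0xA66A + 0xCC25 = 0x1728F → wrap carry → 0x7290
  0x7290 + 0xABF1 = 0x11E81 → wrap carry → 0x1E82
  0x1E82 + 0x8375 = 0x0A1F7
  0xA1F7 + 0x6EFC = 0x110F3 → wrap carry → 0x10F4
One's-complement sum = 0x10F4.
Checksum = ~0x10F4 & 0xFFFF = 0xEF0B.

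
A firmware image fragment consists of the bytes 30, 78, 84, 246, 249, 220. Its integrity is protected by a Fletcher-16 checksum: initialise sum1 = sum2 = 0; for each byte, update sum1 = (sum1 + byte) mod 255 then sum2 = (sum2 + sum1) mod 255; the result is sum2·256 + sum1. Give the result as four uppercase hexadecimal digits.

Running sums (mod 255):
  after byte 0 (30): sum1=30, sum2=30
  after byte 1 (78): sum1=108, sum2=138
  after byte 2 (84): sum1=192, sum2=75
  after byte 3 (246): sum1=183, sum2=3
  after byte 4 (249): sum1=177, sum2=180
  after byte 5 (220): sum1=142, sum2=67
Checksum = sum2·256 + sum1 = 67·256 + 142 = 17294 = 0x438E.

438E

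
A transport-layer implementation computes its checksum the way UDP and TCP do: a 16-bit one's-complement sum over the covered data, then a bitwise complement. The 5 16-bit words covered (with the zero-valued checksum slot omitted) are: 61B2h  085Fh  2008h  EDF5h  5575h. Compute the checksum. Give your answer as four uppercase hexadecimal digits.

One's-complement addition (fold any carry out of bit 15 back into bit 0):
  0x61B2 + 0x085F = 0x06A11
  0x6A11 + 0x2008 = 0x08A19
  0x8A19 + 0xEDF5 = 0x1780E → wrap carry → 0x780F
  0x780F + 0x5575 = 0x0CD84
One's-complement sum = 0xCD84.
Checksum = ~0xCD84 & 0xFFFF = 0x327B.

327B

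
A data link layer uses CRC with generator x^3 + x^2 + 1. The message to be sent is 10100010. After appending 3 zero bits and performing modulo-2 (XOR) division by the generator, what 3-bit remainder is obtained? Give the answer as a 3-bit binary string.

Append 3 zeros: 10100010000. Divide by 1101 (XOR where the leading bit is 1):
  pos 0: 1010 XOR 1101 = 0111
  pos 1: 1110 XOR 1101 = 0011
  pos 3: 1101 XOR 1101 = 0000
Remainder (last 3 bits) = 000. This is the CRC / FCS.

000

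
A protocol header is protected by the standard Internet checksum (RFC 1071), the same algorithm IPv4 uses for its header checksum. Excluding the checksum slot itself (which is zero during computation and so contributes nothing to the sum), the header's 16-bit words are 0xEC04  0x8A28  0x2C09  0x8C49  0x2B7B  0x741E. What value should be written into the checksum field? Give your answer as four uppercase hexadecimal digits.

31E6

One's-complement addition (fold any carry out of bit 15 back into bit 0):
  0xEC04 + 0x8A28 = 0x1762C → wrap carry → 0x762D
  0x762D + 0x2C09 = 0x0A236
  0xA236 + 0x8C49 = 0x12E7F → wrap carry → 0x2E80
  0x2E80 + 0x2B7B = 0x059FB
  0x59FB + 0x741E = 0x0CE19
One's-complement sum = 0xCE19.
Checksum = ~0xCE19 & 0xFFFF = 0x31E6.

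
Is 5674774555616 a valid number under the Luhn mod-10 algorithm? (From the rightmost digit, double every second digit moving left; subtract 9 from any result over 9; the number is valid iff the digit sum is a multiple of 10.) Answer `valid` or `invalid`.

valid

From the right, keep odd positions and double even positions (subtract 9 from any doubled value over 9):
  doubled (positions 2,4,...): 2 1 1 5 8 3 → sum 20
  kept (positions 1,3,...): 6 6 5 4 7 7 5 → sum 40
Total = 60.
60 mod 10 = 0, so the number is valid.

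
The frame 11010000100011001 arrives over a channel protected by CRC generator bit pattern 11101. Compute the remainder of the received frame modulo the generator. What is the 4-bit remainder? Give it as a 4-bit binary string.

1110

Modulo-2 division of 11010000100011001 by 11101:
  pos 0: 11010 XOR 11101 = 00111
  pos 2: 11100 XOR 11101 = 00001
  pos 6: 10100 XOR 11101 = 01001
  pos 7: 10010 XOR 11101 = 01111
  pos 8: 11111 XOR 11101 = 00010
  pos 11: 10100 XOR 11101 = 01001
  pos 12: 10011 XOR 11101 = 01110
Remainder = 1110 (nonzero — an error is detected).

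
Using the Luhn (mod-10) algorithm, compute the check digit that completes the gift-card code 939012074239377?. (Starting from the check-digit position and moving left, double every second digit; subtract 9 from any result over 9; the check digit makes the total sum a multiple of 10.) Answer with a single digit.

5

Partial digits right→left: 7 7 3 9 3 2 4 7 0 2 1 0 9 3 9
Double every second digit counting from the check-digit position (so the 1st, 3rd, 5th, ... of the partial from the right).
  doubled (with −9 where >9): 5 6 6 8 0 2 9 9 → sum 45
  kept as-is: 7 9 2 7 2 0 3 → sum 30
Total = 45 + 30 = 75.
Check digit = (10 − (75 mod 10)) mod 10 = 5.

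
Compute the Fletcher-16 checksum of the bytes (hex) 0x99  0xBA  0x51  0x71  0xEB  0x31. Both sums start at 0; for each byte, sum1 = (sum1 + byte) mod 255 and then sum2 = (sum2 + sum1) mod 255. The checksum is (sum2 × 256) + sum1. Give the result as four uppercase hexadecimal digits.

Running sums (mod 255):
  after byte 0 (0x99): sum1=153, sum2=153
  after byte 1 (0xBA): sum1=84, sum2=237
  after byte 2 (0x51): sum1=165, sum2=147
  after byte 3 (0x71): sum1=23, sum2=170
  after byte 4 (0xEB): sum1=3, sum2=173
  after byte 5 (0x31): sum1=52, sum2=225
Checksum = sum2·256 + sum1 = 225·256 + 52 = 57652 = 0xE134.

E134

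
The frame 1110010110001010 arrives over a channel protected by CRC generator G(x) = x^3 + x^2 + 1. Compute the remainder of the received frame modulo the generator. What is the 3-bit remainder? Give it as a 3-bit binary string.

100

Modulo-2 division of 1110010110001010 by 1101:
  pos 0: 1110 XOR 1101 = 0011
  pos 2: 1101 XOR 1101 = 0000
  pos 7: 1100 XOR 1101 = 0001
  pos 10: 1010 XOR 1101 = 0111
  pos 11: 1111 XOR 1101 = 0010
Remainder = 100 (nonzero — an error is detected).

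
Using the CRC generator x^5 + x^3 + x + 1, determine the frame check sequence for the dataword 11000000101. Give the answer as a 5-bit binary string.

11000

Append 5 zeros: 1100000010100000. Divide by 101011 (XOR where the leading bit is 1):
  pos 0: 110000 XOR 101011 = 011011
  pos 1: 110110 XOR 101011 = 011101
  pos 2: 111010 XOR 101011 = 010001
  pos 3: 100011 XOR 101011 = 001000
  pos 5: 100001 XOR 101011 = 001010
  pos 7: 101000 XOR 101011 = 000011
Remainder (last 5 bits) = 11000. This is the CRC / FCS.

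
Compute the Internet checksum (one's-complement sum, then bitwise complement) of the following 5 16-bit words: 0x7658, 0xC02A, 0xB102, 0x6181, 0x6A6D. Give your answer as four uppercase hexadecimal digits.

One's-complement addition (fold any carry out of bit 15 back into bit 0):
  0x7658 + 0xC02A = 0x13682 → wrap carry → 0x3683
  0x3683 + 0xB102 = 0x0E785
  0xE785 + 0x6181 = 0x14906 → wrap carry → 0x4907
  0x4907 + 0x6A6D = 0x0B374
One's-complement sum = 0xB374.
Checksum = ~0xB374 & 0xFFFF = 0x4C8B.

4C8B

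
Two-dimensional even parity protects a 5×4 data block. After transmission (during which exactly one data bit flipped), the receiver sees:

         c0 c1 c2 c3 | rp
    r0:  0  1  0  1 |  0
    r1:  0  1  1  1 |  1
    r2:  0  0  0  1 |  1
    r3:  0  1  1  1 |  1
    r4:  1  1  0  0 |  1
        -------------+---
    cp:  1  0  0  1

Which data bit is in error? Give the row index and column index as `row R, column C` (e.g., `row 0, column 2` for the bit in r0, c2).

row 4, column 3

Recompute each row's even parity and compare to rp:
  r0: data parity 0, sent rp 0 → ok
  r1: data parity 1, sent rp 1 → ok
  r2: data parity 1, sent rp 1 → ok
  r3: data parity 1, sent rp 1 → ok
  r4: data parity 0, sent rp 1 → mismatch
Recompute each column's even parity and compare to cp:
  c0: data parity 1, sent cp 1 → ok
  c1: data parity 0, sent cp 0 → ok
  c2: data parity 0, sent cp 0 → ok
  c3: data parity 0, sent cp 1 → mismatch
Exactly one row (r4) and one column (c3) fail → the flipped bit is at their intersection.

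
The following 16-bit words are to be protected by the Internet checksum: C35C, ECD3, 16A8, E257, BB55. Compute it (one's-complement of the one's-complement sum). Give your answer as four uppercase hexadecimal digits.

9B79

One's-complement addition (fold any carry out of bit 15 back into bit 0):
  0xC35C + 0xECD3 = 0x1B02F → wrap carry → 0xB030
  0xB030 + 0x16A8 = 0x0C6D8
  0xC6D8 + 0xE257 = 0x1A92F → wrap carry → 0xA930
  0xA930 + 0xBB55 = 0x16485 → wrap carry → 0x6486
One's-complement sum = 0x6486.
Checksum = ~0x6486 & 0xFFFF = 0x9B79.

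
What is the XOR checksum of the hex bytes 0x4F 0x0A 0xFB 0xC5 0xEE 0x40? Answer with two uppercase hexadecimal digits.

XOR the bytes together:
  start with 0x4F
  0x4F ⊕ 0x0A = 0x45
  0x45 ⊕ 0xFB = 0xBE
  0xBE ⊕ 0xC5 = 0x7B
  0x7B ⊕ 0xEE = 0x95
  0x95 ⊕ 0x40 = 0xD5

D5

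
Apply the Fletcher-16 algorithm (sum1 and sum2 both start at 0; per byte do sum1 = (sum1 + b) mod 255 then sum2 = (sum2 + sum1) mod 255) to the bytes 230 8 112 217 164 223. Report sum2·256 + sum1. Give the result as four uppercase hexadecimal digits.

Running sums (mod 255):
  after byte 0 (230): sum1=230, sum2=230
  after byte 1 (8): sum1=238, sum2=213
  after byte 2 (112): sum1=95, sum2=53
  after byte 3 (217): sum1=57, sum2=110
  after byte 4 (164): sum1=221, sum2=76
  after byte 5 (223): sum1=189, sum2=10
Checksum = sum2·256 + sum1 = 10·256 + 189 = 2749 = 0x0ABD.

0ABD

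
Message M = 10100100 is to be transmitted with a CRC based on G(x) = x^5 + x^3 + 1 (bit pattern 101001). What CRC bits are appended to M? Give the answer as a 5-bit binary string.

00000

Append 5 zeros: 1010010000000. Divide by 101001 (XOR where the leading bit is 1):
  pos 0: 101001 XOR 101001 = 000000
Remainder (last 5 bits) = 00000. This is the CRC / FCS.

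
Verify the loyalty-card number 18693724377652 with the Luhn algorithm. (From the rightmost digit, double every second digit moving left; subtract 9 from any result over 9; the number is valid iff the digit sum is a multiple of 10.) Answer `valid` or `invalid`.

valid

From the right, keep odd positions and double even positions (subtract 9 from any doubled value over 9):
  doubled (positions 2,4,...): 1 5 6 4 6 3 2 → sum 27
  kept (positions 1,3,...): 2 6 7 4 7 9 8 → sum 43
Total = 70.
70 mod 10 = 0, so the number is valid.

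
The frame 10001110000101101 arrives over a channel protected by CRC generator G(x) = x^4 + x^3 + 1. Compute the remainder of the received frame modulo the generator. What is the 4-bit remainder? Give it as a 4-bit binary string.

Modulo-2 division of 10001110000101101 by 11001:
  pos 0: 10001 XOR 11001 = 01000
  pos 1: 10001 XOR 11001 = 01000
  pos 2: 10001 XOR 11001 = 01000
  pos 3: 10000 XOR 11001 = 01001
  pos 4: 10010 XOR 11001 = 01011
  pos 5: 10110 XOR 11001 = 01111
  pos 6: 11110 XOR 11001 = 00111
  pos 8: 11110 XOR 11001 = 00111
  pos 10: 11111 XOR 11001 = 00110
  pos 12: 11001 XOR 11001 = 00000
Remainder = 0000 (zero — the frame passes the CRC check).

0000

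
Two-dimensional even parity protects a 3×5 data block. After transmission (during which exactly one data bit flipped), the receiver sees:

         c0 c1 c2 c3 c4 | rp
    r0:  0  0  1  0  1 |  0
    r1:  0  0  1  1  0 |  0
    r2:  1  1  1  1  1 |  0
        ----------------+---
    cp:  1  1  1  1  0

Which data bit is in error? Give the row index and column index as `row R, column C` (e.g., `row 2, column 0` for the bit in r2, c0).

Recompute each row's even parity and compare to rp:
  r0: data parity 0, sent rp 0 → ok
  r1: data parity 0, sent rp 0 → ok
  r2: data parity 1, sent rp 0 → mismatch
Recompute each column's even parity and compare to cp:
  c0: data parity 1, sent cp 1 → ok
  c1: data parity 1, sent cp 1 → ok
  c2: data parity 1, sent cp 1 → ok
  c3: data parity 0, sent cp 1 → mismatch
  c4: data parity 0, sent cp 0 → ok
Exactly one row (r2) and one column (c3) fail → the flipped bit is at their intersection.

row 2, column 3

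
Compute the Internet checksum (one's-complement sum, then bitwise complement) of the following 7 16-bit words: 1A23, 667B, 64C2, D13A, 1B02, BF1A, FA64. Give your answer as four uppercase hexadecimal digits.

One's-complement addition (fold any carry out of bit 15 back into bit 0):
  0x1A23 + 0x667B = 0x0809E
  0x809E + 0x64C2 = 0x0E560
  0xE560 + 0xD13A = 0x1B69A → wrap carry → 0xB69B
  0xB69B + 0x1B02 = 0x0D19D
  0xD19D + 0xBF1A = 0x190B7 → wrap carry → 0x90B8
  0x90B8 + 0xFA64 = 0x18B1C → wrap carry → 0x8B1D
One's-complement sum = 0x8B1D.
Checksum = ~0x8B1D & 0xFFFF = 0x74E2.

74E2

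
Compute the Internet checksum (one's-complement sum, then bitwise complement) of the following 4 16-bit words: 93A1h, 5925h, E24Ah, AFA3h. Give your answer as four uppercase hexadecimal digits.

814A

One's-complement addition (fold any carry out of bit 15 back into bit 0):
  0x93A1 + 0x5925 = 0x0ECC6
  0xECC6 + 0xE24A = 0x1CF10 → wrap carry → 0xCF11
  0xCF11 + 0xAFA3 = 0x17EB4 → wrap carry → 0x7EB5
One's-complement sum = 0x7EB5.
Checksum = ~0x7EB5 & 0xFFFF = 0x814A.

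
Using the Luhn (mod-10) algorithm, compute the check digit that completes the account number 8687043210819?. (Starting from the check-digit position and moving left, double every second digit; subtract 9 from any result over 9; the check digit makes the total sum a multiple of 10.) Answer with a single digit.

2

Partial digits right→left: 9 1 8 0 1 2 3 4 0 7 8 6 8
Double every second digit counting from the check-digit position (so the 1st, 3rd, 5th, ... of the partial from the right).
  doubled (with −9 where >9): 9 7 2 6 0 7 7 → sum 38
  kept as-is: 1 0 2 4 7 6 → sum 20
Total = 38 + 20 = 58.
Check digit = (10 − (58 mod 10)) mod 10 = 2.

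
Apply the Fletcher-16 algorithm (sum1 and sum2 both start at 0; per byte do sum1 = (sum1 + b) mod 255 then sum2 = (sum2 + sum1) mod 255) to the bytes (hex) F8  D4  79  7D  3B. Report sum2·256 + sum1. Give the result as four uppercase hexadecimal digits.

Running sums (mod 255):
  after byte 0 (F8): sum1=248, sum2=248
  after byte 1 (D4): sum1=205, sum2=198
  after byte 2 (79): sum1=71, sum2=14
  after byte 3 (7D): sum1=196, sum2=210
  after byte 4 (3B): sum1=0, sum2=210
Checksum = sum2·256 + sum1 = 210·256 + 0 = 53760 = 0xD200.

D200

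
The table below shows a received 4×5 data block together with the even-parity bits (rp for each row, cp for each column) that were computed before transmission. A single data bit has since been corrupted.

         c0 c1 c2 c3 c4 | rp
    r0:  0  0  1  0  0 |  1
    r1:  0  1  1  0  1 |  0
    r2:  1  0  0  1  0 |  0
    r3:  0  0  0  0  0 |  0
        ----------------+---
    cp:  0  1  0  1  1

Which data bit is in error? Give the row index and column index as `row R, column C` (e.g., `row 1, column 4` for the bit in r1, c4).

Recompute each row's even parity and compare to rp:
  r0: data parity 1, sent rp 1 → ok
  r1: data parity 1, sent rp 0 → mismatch
  r2: data parity 0, sent rp 0 → ok
  r3: data parity 0, sent rp 0 → ok
Recompute each column's even parity and compare to cp:
  c0: data parity 1, sent cp 0 → mismatch
  c1: data parity 1, sent cp 1 → ok
  c2: data parity 0, sent cp 0 → ok
  c3: data parity 1, sent cp 1 → ok
  c4: data parity 1, sent cp 1 → ok
Exactly one row (r1) and one column (c0) fail → the flipped bit is at their intersection.

row 1, column 0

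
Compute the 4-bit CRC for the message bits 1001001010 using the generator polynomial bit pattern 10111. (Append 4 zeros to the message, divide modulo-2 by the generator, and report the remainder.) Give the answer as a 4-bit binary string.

1100

Append 4 zeros: 10010010100000. Divide by 10111 (XOR where the leading bit is 1):
  pos 0: 10010 XOR 10111 = 00101
  pos 2: 10101 XOR 10111 = 00010
  pos 5: 10010 XOR 10111 = 00101
  pos 7: 10100 XOR 10111 = 00011
Remainder (last 4 bits) = 1100. This is the CRC / FCS.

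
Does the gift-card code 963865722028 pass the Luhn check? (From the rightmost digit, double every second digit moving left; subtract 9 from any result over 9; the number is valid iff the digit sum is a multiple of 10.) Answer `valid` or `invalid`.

valid

From the right, keep odd positions and double even positions (subtract 9 from any doubled value over 9):
  doubled (positions 2,4,...): 4 4 5 3 6 9 → sum 31
  kept (positions 1,3,...): 8 0 2 5 8 6 → sum 29
Total = 60.
60 mod 10 = 0, so the number is valid.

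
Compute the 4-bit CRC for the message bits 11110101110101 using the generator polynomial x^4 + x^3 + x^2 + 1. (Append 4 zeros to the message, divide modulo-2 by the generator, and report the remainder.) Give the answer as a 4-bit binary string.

0101

Append 4 zeros: 111101011101010000. Divide by 11101 (XOR where the leading bit is 1):
  pos 0: 11110 XOR 11101 = 00011
  pos 3: 11101 XOR 11101 = 00000
  pos 8: 11010 XOR 11101 = 00111
  pos 10: 11110 XOR 11101 = 00011
  pos 13: 11000 XOR 11101 = 00101
Remainder (last 4 bits) = 0101. This is the CRC / FCS.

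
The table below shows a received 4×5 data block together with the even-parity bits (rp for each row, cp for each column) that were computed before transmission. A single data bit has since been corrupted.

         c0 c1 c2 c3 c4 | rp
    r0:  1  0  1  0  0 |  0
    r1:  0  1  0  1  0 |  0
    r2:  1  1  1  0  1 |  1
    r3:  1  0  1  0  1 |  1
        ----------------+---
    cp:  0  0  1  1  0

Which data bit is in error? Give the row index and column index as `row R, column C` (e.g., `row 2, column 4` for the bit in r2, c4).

row 2, column 0

Recompute each row's even parity and compare to rp:
  r0: data parity 0, sent rp 0 → ok
  r1: data parity 0, sent rp 0 → ok
  r2: data parity 0, sent rp 1 → mismatch
  r3: data parity 1, sent rp 1 → ok
Recompute each column's even parity and compare to cp:
  c0: data parity 1, sent cp 0 → mismatch
  c1: data parity 0, sent cp 0 → ok
  c2: data parity 1, sent cp 1 → ok
  c3: data parity 1, sent cp 1 → ok
  c4: data parity 0, sent cp 0 → ok
Exactly one row (r2) and one column (c0) fail → the flipped bit is at their intersection.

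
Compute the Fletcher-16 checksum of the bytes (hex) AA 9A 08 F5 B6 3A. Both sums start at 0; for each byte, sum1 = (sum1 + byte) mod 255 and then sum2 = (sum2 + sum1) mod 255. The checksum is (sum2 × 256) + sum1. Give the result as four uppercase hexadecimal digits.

AE34

Running sums (mod 255):
  after byte 0 (AA): sum1=170, sum2=170
  after byte 1 (9A): sum1=69, sum2=239
  after byte 2 (08): sum1=77, sum2=61
  after byte 3 (F5): sum1=67, sum2=128
  after byte 4 (B6): sum1=249, sum2=122
  after byte 5 (3A): sum1=52, sum2=174
Checksum = sum2·256 + sum1 = 174·256 + 52 = 44596 = 0xAE34.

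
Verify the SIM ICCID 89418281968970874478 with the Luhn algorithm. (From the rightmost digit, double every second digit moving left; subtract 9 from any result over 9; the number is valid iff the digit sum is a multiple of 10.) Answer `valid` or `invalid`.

From the right, keep odd positions and double even positions (subtract 9 from any doubled value over 9):
  doubled (positions 2,4,...): 5 8 7 5 7 9 7 7 8 7 → sum 70
  kept (positions 1,3,...): 8 4 7 0 9 6 1 2 1 9 → sum 47
Total = 117.
117 mod 10 = 7, so the number is invalid.

invalid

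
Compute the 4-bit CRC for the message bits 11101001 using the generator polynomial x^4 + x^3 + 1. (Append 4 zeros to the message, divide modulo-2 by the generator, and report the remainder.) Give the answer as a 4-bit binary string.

1100

Append 4 zeros: 111010010000. Divide by 11001 (XOR where the leading bit is 1):
  pos 0: 11101 XOR 11001 = 00100
  pos 2: 10000 XOR 11001 = 01001
  pos 3: 10011 XOR 11001 = 01010
  pos 4: 10100 XOR 11001 = 01101
  pos 5: 11010 XOR 11001 = 00011
Remainder (last 4 bits) = 1100. This is the CRC / FCS.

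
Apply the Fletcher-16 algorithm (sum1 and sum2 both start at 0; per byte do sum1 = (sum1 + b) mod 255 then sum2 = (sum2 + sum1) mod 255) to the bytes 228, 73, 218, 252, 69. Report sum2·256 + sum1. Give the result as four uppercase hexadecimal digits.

Running sums (mod 255):
  after byte 0 (228): sum1=228, sum2=228
  after byte 1 (73): sum1=46, sum2=19
  after byte 2 (218): sum1=9, sum2=28
  after byte 3 (252): sum1=6, sum2=34
  after byte 4 (69): sum1=75, sum2=109
Checksum = sum2·256 + sum1 = 109·256 + 75 = 27979 = 0x6D4B.

6D4B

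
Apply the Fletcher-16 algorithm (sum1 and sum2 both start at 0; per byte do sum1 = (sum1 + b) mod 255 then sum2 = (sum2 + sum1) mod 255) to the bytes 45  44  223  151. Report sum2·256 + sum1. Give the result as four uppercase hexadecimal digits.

90D0

Running sums (mod 255):
  after byte 0 (45): sum1=45, sum2=45
  after byte 1 (44): sum1=89, sum2=134
  after byte 2 (223): sum1=57, sum2=191
  after byte 3 (151): sum1=208, sum2=144
Checksum = sum2·256 + sum1 = 144·256 + 208 = 37072 = 0x90D0.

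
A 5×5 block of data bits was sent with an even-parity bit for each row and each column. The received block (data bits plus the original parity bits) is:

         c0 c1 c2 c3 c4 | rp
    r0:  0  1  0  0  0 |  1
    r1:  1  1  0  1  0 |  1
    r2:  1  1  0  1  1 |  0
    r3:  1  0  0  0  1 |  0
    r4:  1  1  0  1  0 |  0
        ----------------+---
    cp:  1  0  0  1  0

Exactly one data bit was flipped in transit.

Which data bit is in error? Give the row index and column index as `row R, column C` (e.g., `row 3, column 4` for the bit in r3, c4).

row 4, column 0

Recompute each row's even parity and compare to rp:
  r0: data parity 1, sent rp 1 → ok
  r1: data parity 1, sent rp 1 → ok
  r2: data parity 0, sent rp 0 → ok
  r3: data parity 0, sent rp 0 → ok
  r4: data parity 1, sent rp 0 → mismatch
Recompute each column's even parity and compare to cp:
  c0: data parity 0, sent cp 1 → mismatch
  c1: data parity 0, sent cp 0 → ok
  c2: data parity 0, sent cp 0 → ok
  c3: data parity 1, sent cp 1 → ok
  c4: data parity 0, sent cp 0 → ok
Exactly one row (r4) and one column (c0) fail → the flipped bit is at their intersection.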